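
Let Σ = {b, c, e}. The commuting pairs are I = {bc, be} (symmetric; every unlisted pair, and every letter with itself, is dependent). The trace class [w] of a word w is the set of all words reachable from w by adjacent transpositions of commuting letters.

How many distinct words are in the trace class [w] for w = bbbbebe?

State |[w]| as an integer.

21

drop 0:b onto floor
drop 1:b onto {0:b}
drop 2:b onto {1:b}
drop 3:b onto {2:b}
drop 4:e onto floor
drop 5:b onto {3:b}
drop 6:e onto {4:e}
ground layer = {0:b, 4:e}
drop-orders for the pieces not yet dropped (sum over which currently-grounded one goes next):
  1 to go: {5} 1  {6} 1
  2 to go: {3,5} 1  {4,6} 1  {5,6} 2
  3 to go: {2,3,5} 1  {3,5,6} 3  {4,5,6} 3
  4 to go: {1,2,3,5} 1  {2,3,5,6} 4  {3,4,5,6} 6
  5 to go: {0,1,2,3,5} 1  {1,2,3,5,6} 5  {2,3,4,5,6} 10
  if 0:b drops first: 15 orders
  if 4:e drops first: 6 orders
heap linearizations: 21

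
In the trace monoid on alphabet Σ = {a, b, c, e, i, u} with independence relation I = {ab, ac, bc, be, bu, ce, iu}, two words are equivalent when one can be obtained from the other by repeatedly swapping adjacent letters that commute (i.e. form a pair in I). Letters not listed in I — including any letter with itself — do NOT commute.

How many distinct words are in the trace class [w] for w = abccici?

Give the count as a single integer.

12

#0=a has no predecessor
#1=b has no predecessor
#2=c has no predecessor
#3=c depends on [2:c]
#4=i depends on [0:a, 1:b, 3:c]
#5=c depends on [4:i]
#6=i depends on [5:c]
sources: [0:a, 1:b, 2:c]
N(rest) = Σ N(rest − s) over sources s of rest; N(one piece) = 1:
  size 1 → [6]=1
  size 2 → [5,6]=1
  size 3 → [4,5,6]=1
  size 4 → [0,4,5,6]=1  [1,4,5,6]=1  [3,4,5,6]=1
  size 5 → [0,1,4,5,6]=2  [0,3,4,5,6]=2  [1,3,4,5,6]=2  [2,3,4,5,6]=1
  first=0(a) contributes 3
  first=1(b) contributes 3
  first=2(c) contributes 6
|[w]| = 12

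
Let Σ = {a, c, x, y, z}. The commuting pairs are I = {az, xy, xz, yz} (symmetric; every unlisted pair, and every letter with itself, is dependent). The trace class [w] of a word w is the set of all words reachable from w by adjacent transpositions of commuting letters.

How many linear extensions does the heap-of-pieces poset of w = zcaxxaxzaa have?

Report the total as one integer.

0(z) covers ∅
1(c) covers 0:z
2(a) covers 1:c
3(x) covers 2:a
4(x) covers 3:x
5(a) covers 4:x
6(x) covers 5:a
7(z) covers 1:c
8(a) covers 6:x
9(a) covers 8:a
floor of heap: 0:z
completions by unplaced set U, small U first (add the entries for U minus each lowest piece of U):
  |U|=1: {7}:1  {9}:1
  |U|=2: {7,9}:2  {8,9}:1
  |U|=3: {6,8,9}:1  {7,8,9}:3
  |U|=4: {5,6,8,9}:1  {6,7,8,9}:4
  |U|=5: {4,5,6,8,9}:1  {5,6,7,8,9}:5
  |U|=6: {3,4,5,6,8,9}:1  {4,5,6,7,8,9}:6
  |U|=7: {2,3,4,5,6,8,9}:1  {3,4,5,6,7,8,9}:7
  |U|=8: {2,3,4,5,6,7,8,9}:8
  start at 0(z): 8

8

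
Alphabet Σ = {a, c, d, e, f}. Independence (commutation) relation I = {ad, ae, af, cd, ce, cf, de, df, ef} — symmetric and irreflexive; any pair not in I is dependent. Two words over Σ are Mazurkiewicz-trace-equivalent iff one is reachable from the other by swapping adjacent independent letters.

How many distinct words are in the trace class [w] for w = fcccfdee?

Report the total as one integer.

1680

#0=f has no predecessor
#1=c has no predecessor
#2=c depends on [1:c]
#3=c depends on [2:c]
#4=f depends on [0:f]
#5=d has no predecessor
#6=e has no predecessor
#7=e depends on [6:e]
sources: [0:f, 1:c, 5:d, 6:e]
N(rest) = Σ N(rest − s) over sources s of rest; N(one piece) = 1:
  size 1 → [3]=1  [4]=1  [5]=1  [7]=1
  size 2 → [0,4]=1  [2,3]=1  [3,4]=2  [3,5]=2  [3,7]=2  [4,5]=2  [4,7]=2  [5,7]=2  [6,7]=1
  size 3 → [0,3,4]=3  [0,4,5]=3  [0,4,7]=3  [1,2,3]=1  [2,3,4]=3  [2,3,5]=3  [2,3,7]=3  [3,4,5]=6  [3,4,7]=6  [3,5,7]=6  [3,6,7]=3  [4,5,7]=6  [4,6,7]=3  [5,6,7]=3
  size 4 → [0,2,3,4]=6  [0,3,4,5]=12  [0,3,4,7]=12  [0,4,5,7]=12  [0,4,6,7]=6  [1,2,3,4]=4  [1,2,3,5]=4  [1,2,3,7]=4  [2,3,4,5]=12  [2,3,4,7]=12  [2,3,5,7]=12  [2,3,6,7]=6  [3,4,5,7]=24  [3,4,6,7]=12  [3,5,6,7]=12  [4,5,6,7]=12
  size 5 → [0,1,2,3,4]=10  [0,2,3,4,5]=30  [0,2,3,4,7]=30  [0,3,4,5,7]=60  [0,3,4,6,7]=30  [0,4,5,6,7]=30  [1,2,3,4,5]=20  [1,2,3,4,7]=20  [1,2,3,5,7]=20  [1,2,3,6,7]=10  [2,3,4,5,7]=60  [2,3,4,6,7]=30  [2,3,5,6,7]=30  [3,4,5,6,7]=60
  size 6 → [0,1,2,3,4,5]=60  [0,1,2,3,4,7]=60  [0,2,3,4,5,7]=180  [0,2,3,4,6,7]=90  [0,3,4,5,6,7]=180  [1,2,3,4,5,7]=120  [1,2,3,4,6,7]=60  [1,2,3,5,6,7]=60  [2,3,4,5,6,7]=180
  first=0(f) contributes 420
  first=1(c) contributes 630
  first=5(d) contributes 210
  first=6(e) contributes 420
|[w]| = 1680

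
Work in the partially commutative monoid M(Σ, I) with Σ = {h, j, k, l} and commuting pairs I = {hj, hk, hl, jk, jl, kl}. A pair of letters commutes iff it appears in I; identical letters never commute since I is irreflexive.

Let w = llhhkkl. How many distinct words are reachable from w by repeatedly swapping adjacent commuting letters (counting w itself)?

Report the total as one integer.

210

#0=l has no predecessor
#1=l depends on [0:l]
#2=h has no predecessor
#3=h depends on [2:h]
#4=k has no predecessor
#5=k depends on [4:k]
#6=l depends on [1:l]
sources: [0:l, 2:h, 4:k]
N(rest) = Σ N(rest − s) over sources s of rest; N(one piece) = 1:
  size 1 → [3]=1  [5]=1  [6]=1
  size 2 → [1,6]=1  [2,3]=1  [3,5]=2  [3,6]=2  [4,5]=1  [5,6]=2
  size 3 → [0,1,6]=1  [1,3,6]=3  [1,5,6]=3  [2,3,5]=3  [2,3,6]=3  [3,4,5]=3  [3,5,6]=6  [4,5,6]=3
  size 4 → [0,1,3,6]=4  [0,1,5,6]=4  [1,2,3,6]=6  [1,3,5,6]=12  [1,4,5,6]=6  [2,3,4,5]=6  [2,3,5,6]=12  [3,4,5,6]=12
  size 5 → [0,1,2,3,6]=10  [0,1,3,5,6]=20  [0,1,4,5,6]=10  [1,2,3,5,6]=30  [1,3,4,5,6]=30  [2,3,4,5,6]=30
  first=0(l) contributes 90
  first=2(h) contributes 60
  first=4(k) contributes 60
|[w]| = 210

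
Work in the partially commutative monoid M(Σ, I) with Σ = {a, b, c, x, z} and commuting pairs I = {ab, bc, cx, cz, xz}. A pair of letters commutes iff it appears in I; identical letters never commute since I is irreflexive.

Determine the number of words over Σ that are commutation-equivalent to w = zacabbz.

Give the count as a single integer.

0(z) covers ∅
1(a) covers 0:z
2(c) covers 1:a
3(a) covers 2:c
4(b) covers 0:z
5(b) covers 4:b
6(z) covers 3:a, 5:b
floor of heap: 0:z
completions by unplaced set U, small U first (add the entries for U minus each lowest piece of U):
  |U|=1: {6}:1
  |U|=2: {3,6}:1  {5,6}:1
  |U|=3: {2,3,6}:1  {3,5,6}:2  {4,5,6}:1
  |U|=4: {1,2,3,6}:1  {2,3,5,6}:3  {3,4,5,6}:3
  |U|=5: {1,2,3,5,6}:4  {2,3,4,5,6}:6
  start at 0(z): 10

10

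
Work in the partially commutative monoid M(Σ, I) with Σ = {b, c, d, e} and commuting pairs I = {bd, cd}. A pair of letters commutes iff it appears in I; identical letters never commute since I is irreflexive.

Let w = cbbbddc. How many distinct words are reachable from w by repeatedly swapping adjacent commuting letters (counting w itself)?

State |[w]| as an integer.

21

0(c) covers ∅
1(b) covers 0:c
2(b) covers 1:b
3(b) covers 2:b
4(d) covers ∅
5(d) covers 4:d
6(c) covers 3:b
floor of heap: 0:c, 4:d
completions by unplaced set U, small U first (add the entries for U minus each lowest piece of U):
  |U|=1: {5}:1  {6}:1
  |U|=2: {3,6}:1  {4,5}:1  {5,6}:2
  |U|=3: {2,3,6}:1  {3,5,6}:3  {4,5,6}:3
  |U|=4: {1,2,3,6}:1  {2,3,5,6}:4  {3,4,5,6}:6
  |U|=5: {0,1,2,3,6}:1  {1,2,3,5,6}:5  {2,3,4,5,6}:10
  start at 0(c): 15
  start at 4(d): 6
sum over floor = 21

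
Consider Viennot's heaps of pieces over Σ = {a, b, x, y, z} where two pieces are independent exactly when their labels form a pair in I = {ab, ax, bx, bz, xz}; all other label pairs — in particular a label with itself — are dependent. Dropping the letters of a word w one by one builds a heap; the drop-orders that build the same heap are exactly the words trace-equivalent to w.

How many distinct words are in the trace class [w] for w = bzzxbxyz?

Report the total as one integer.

0(b) covers ∅
1(z) covers ∅
2(z) covers 1:z
3(x) covers ∅
4(b) covers 0:b
5(x) covers 3:x
6(y) covers 2:z, 4:b, 5:x
7(z) covers 6:y
floor of heap: 0:b, 1:z, 3:x
completions by unplaced set U, small U first (add the entries for U minus each lowest piece of U):
  |U|=1: {7}:1
  |U|=2: {6,7}:1
  |U|=3: {2,6,7}:1  {4,6,7}:1  {5,6,7}:1
  |U|=4: {0,4,6,7}:1  {1,2,6,7}:1  {2,4,6,7}:2  {2,5,6,7}:2  {3,5,6,7}:1  {4,5,6,7}:2
  |U|=5: {0,2,4,6,7}:3  {0,4,5,6,7}:3  {1,2,4,6,7}:3  {1,2,5,6,7}:3  {2,3,5,6,7}:3  {2,4,5,6,7}:6  {3,4,5,6,7}:3
  |U|=6: {0,1,2,4,6,7}:6  {0,2,4,5,6,7}:12  {0,3,4,5,6,7}:6  {1,2,3,5,6,7}:6  {1,2,4,5,6,7}:12  {2,3,4,5,6,7}:12
  start at 0(b): 30
  start at 1(z): 30
  start at 3(x): 30
sum over floor = 90

90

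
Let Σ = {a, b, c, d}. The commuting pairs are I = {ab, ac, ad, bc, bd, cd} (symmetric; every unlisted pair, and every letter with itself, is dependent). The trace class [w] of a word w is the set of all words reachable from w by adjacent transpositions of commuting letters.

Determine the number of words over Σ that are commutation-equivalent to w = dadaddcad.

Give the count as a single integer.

0(d) covers ∅
1(a) covers ∅
2(d) covers 0:d
3(a) covers 1:a
4(d) covers 2:d
5(d) covers 4:d
6(c) covers ∅
7(a) covers 3:a
8(d) covers 5:d
floor of heap: 0:d, 1:a, 6:c
completions by unplaced set U, small U first (add the entries for U minus each lowest piece of U):
  |U|=1: {6}:1  {7}:1  {8}:1
  |U|=2: {3,7}:1  {5,8}:1  {6,7}:2  {6,8}:2  {7,8}:2
  |U|=3: {1,3,7}:1  {3,6,7}:3  {3,7,8}:3  {4,5,8}:1  {5,6,8}:3  {5,7,8}:3  {6,7,8}:6
  |U|=4: {1,3,6,7}:4  {1,3,7,8}:4  {2,4,5,8}:1  {3,5,7,8}:6  {3,6,7,8}:12  {4,5,6,8}:4  {4,5,7,8}:4  {5,6,7,8}:12
  |U|=5: {0,2,4,5,8}:1  {1,3,5,7,8}:10  {1,3,6,7,8}:20  {2,4,5,6,8}:5  {2,4,5,7,8}:5  {3,4,5,7,8}:10  {3,5,6,7,8}:30  {4,5,6,7,8}:20
  |U|=6: {0,2,4,5,6,8}:6  {0,2,4,5,7,8}:6  {1,3,4,5,7,8}:20  {1,3,5,6,7,8}:60  {2,3,4,5,7,8}:15  {2,4,5,6,7,8}:30  {3,4,5,6,7,8}:60
  |U|=7: {0,2,3,4,5,7,8}:21  {0,2,4,5,6,7,8}:42  {1,2,3,4,5,7,8}:35  {1,3,4,5,6,7,8}:140  {2,3,4,5,6,7,8}:105
  start at 0(d): 280
  start at 1(a): 168
  start at 6(c): 56
sum over floor = 504

504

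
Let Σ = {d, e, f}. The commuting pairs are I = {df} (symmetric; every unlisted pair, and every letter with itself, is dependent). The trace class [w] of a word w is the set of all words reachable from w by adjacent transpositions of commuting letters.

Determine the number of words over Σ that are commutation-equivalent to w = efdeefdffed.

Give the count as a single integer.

0(e) covers ∅
1(f) covers 0:e
2(d) covers 0:e
3(e) covers 1:f, 2:d
4(e) covers 3:e
5(f) covers 4:e
6(d) covers 4:e
7(f) covers 5:f
8(f) covers 7:f
9(e) covers 6:d, 8:f
10(d) covers 9:e
floor of heap: 0:e
completions by unplaced set U, small U first (add the entries for U minus each lowest piece of U):
  |U|=1: {10}:1
  |U|=2: {9,10}:1
  |U|=3: {6,9,10}:1  {8,9,10}:1
  |U|=4: {6,8,9,10}:2  {7,8,9,10}:1
  |U|=5: {5,7,8,9,10}:1  {6,7,8,9,10}:3
  |U|=6: {5,6,7,8,9,10}:4
  |U|=7: {4,5,6,7,8,9,10}:4
  |U|=8: {3,4,5,6,7,8,9,10}:4
  |U|=9: {1,3,4,5,6,7,8,9,10}:4  {2,3,4,5,6,7,8,9,10}:4
  start at 0(e): 8

8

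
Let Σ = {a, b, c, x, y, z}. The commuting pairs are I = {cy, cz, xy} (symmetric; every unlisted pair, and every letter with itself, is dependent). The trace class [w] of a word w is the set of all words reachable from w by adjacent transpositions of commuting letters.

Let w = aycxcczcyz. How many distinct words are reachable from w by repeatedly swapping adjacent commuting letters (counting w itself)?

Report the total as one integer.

75

#0=a has no predecessor
#1=y depends on [0:a]
#2=c depends on [0:a]
#3=x depends on [2:c]
#4=c depends on [3:x]
#5=c depends on [4:c]
#6=z depends on [1:y, 3:x]
#7=c depends on [5:c]
#8=y depends on [6:z]
#9=z depends on [8:y]
sources: [0:a]
N(rest) = Σ N(rest − s) over sources s of rest; N(one piece) = 1:
  size 1 → [7]=1  [9]=1
  size 2 → [5,7]=1  [7,9]=2  [8,9]=1
  size 3 → [4,5,7]=1  [5,7,9]=3  [6,8,9]=1  [7,8,9]=3
  size 4 → [1,6,8,9]=1  [4,5,7,9]=4  [5,7,8,9]=6  [6,7,8,9]=4
  size 5 → [1,6,7,8,9]=5  [4,5,7,8,9]=10  [5,6,7,8,9]=10
  size 6 → [1,5,6,7,8,9]=15  [4,5,6,7,8,9]=20
  size 7 → [1,4,5,6,7,8,9]=35  [3,4,5,6,7,8,9]=20
  size 8 → [1,3,4,5,6,7,8,9]=55  [2,3,4,5,6,7,8,9]=20
  first=0(a) contributes 75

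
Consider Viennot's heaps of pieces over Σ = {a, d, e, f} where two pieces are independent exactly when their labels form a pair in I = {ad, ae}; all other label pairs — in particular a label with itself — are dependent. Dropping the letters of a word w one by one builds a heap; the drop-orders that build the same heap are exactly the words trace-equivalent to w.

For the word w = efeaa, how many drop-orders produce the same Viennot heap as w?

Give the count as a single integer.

3

#0=e has no predecessor
#1=f depends on [0:e]
#2=e depends on [1:f]
#3=a depends on [1:f]
#4=a depends on [3:a]
sources: [0:e]
N(rest) = Σ N(rest − s) over sources s of rest; N(one piece) = 1:
  size 1 → [2]=1  [4]=1
  size 2 → [2,4]=2  [3,4]=1
  size 3 → [2,3,4]=3
  first=0(e) contributes 3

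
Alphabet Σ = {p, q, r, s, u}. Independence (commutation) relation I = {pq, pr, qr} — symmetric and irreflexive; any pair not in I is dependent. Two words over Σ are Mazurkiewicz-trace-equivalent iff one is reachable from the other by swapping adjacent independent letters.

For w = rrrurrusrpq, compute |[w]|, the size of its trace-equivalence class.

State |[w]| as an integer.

piece 0:r — minimal
piece 1:r rests on {0:r}
piece 2:r rests on {1:r}
piece 3:u rests on {2:r}
piece 4:r rests on {3:u}
piece 5:r rests on {4:r}
piece 6:u rests on {5:r}
piece 7:s rests on {6:u}
piece 8:r rests on {7:s}
piece 9:p rests on {7:s}
piece 10:q rests on {7:s}
minimal pieces: {0:r}
ways to finish when only these pieces remain (= sum over removing one remaining piece with nothing left below it):
  1 left: {8}→1  {9}→1  {10}→1
  2 left: {8,9}→2  {8,10}→2  {9,10}→2
  3 left: {8,9,10}→6
  4 left: {7,8,9,10}→6
  5 left: {6,7,8,9,10}→6
  6 left: {5,6,7,8,9,10}→6
  7 left: {4,5,6,7,8,9,10}→6
  8 left: {3,4,5,6,7,8,9,10}→6
  9 left: {2,3,4,5,6,7,8,9,10}→6
  placing 0:r first → 6 extensions

6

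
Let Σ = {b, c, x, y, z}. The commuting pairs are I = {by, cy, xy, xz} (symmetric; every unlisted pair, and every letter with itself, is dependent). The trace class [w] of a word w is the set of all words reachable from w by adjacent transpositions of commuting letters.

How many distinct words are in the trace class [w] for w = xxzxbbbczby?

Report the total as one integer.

8

piece 0:x — minimal
piece 1:x rests on {0:x}
piece 2:z — minimal
piece 3:x rests on {1:x}
piece 4:b rests on {2:z, 3:x}
piece 5:b rests on {4:b}
piece 6:b rests on {5:b}
piece 7:c rests on {6:b}
piece 8:z rests on {7:c}
piece 9:b rests on {8:z}
piece 10:y rests on {8:z}
minimal pieces: {0:x, 2:z}
ways to finish when only these pieces remain (= sum over removing one remaining piece with nothing left below it):
  1 left: {9}→1  {10}→1
  2 left: {9,10}→2
  3 left: {8,9,10}→2
  4 left: {7,8,9,10}→2
  5 left: {6,7,8,9,10}→2
  6 left: {5,6,7,8,9,10}→2
  7 left: {4,5,6,7,8,9,10}→2
  8 left: {2,4,5,6,7,8,9,10}→2  {3,4,5,6,7,8,9,10}→2
  9 left: {1,3,4,5,6,7,8,9,10}→2  {2,3,4,5,6,7,8,9,10}→4
  placing 0:x first → 6 extensions
  placing 2:z first → 2 extensions
total linear extensions = 8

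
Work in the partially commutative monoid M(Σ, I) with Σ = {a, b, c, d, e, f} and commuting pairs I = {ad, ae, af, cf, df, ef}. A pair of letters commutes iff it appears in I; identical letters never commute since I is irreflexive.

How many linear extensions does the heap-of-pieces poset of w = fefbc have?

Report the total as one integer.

3

#0=f has no predecessor
#1=e has no predecessor
#2=f depends on [0:f]
#3=b depends on [1:e, 2:f]
#4=c depends on [3:b]
sources: [0:f, 1:e]
N(rest) = Σ N(rest − s) over sources s of rest; N(one piece) = 1:
  size 1 → [4]=1
  size 2 → [3,4]=1
  size 3 → [1,3,4]=1  [2,3,4]=1
  first=0(f) contributes 2
  first=1(e) contributes 1
|[w]| = 3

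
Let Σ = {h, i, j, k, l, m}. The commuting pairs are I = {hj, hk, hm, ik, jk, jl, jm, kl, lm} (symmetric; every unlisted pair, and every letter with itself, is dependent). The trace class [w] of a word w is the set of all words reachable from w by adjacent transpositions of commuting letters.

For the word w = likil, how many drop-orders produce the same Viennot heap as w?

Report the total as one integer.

5

piece 0:l — minimal
piece 1:i rests on {0:l}
piece 2:k — minimal
piece 3:i rests on {1:i}
piece 4:l rests on {3:i}
minimal pieces: {0:l, 2:k}
ways to finish when only these pieces remain (= sum over removing one remaining piece with nothing left below it):
  1 left: {2}→1  {4}→1
  2 left: {2,4}→2  {3,4}→1
  3 left: {1,3,4}→1  {2,3,4}→3
  placing 0:l first → 4 extensions
  placing 2:k first → 1 extensions
total linear extensions = 5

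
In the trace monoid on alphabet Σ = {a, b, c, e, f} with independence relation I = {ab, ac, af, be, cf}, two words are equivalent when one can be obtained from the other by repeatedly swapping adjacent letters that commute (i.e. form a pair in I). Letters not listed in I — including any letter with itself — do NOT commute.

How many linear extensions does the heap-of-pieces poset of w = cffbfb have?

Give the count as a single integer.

3

drop 0:c onto floor
drop 1:f onto floor
drop 2:f onto {1:f}
drop 3:b onto {0:c, 2:f}
drop 4:f onto {3:b}
drop 5:b onto {4:f}
ground layer = {0:c, 1:f}
drop-orders for the pieces not yet dropped (sum over which currently-grounded one goes next):
  1 to go: {5} 1
  2 to go: {4,5} 1
  3 to go: {3,4,5} 1
  4 to go: {0,3,4,5} 1  {2,3,4,5} 1
  if 0:c drops first: 1 orders
  if 1:f drops first: 2 orders
heap linearizations: 3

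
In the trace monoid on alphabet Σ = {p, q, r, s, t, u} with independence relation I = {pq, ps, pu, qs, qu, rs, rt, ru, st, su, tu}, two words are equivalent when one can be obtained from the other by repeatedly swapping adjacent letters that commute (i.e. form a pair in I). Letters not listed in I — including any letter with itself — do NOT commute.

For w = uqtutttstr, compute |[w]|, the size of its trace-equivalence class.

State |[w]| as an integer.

drop 0:u onto floor
drop 1:q onto floor
drop 2:t onto {1:q}
drop 3:u onto {0:u}
drop 4:t onto {2:t}
drop 5:t onto {4:t}
drop 6:t onto {5:t}
drop 7:s onto floor
drop 8:t onto {6:t}
drop 9:r onto {1:q}
ground layer = {0:u, 1:q, 7:s}
drop-orders for the pieces not yet dropped (sum over which currently-grounded one goes next):
  1 to go: {3} 1  {7} 1  {8} 1  {9} 1
  2 to go: {0,3} 1  {3,7} 2  {3,8} 2  {3,9} 2  {6,8} 1  {7,8} 2  {7,9} 2  {8,9} 2
  3 to go: {0,3,7} 3  {0,3,8} 3  {0,3,9} 3  {3,6,8} 3  {3,7,8} 6  {3,7,9} 6  {3,8,9} 6  {5,6,8} 1  {6,7,8} 3  {6,8,9} 3  {7,8,9} 6
  4 to go: {0,3,6,8} 6  {0,3,7,8} 12  {0,3,7,9} 12  {0,3,8,9} 12  {3,5,6,8} 4  {3,6,7,8} 12  {3,6,8,9} 12  {3,7,8,9} 24  {4,5,6,8} 1  {5,6,7,8} 4  {5,6,8,9} 4  {6,7,8,9} 12
  5 to go: {0,3,5,6,8} 10  {0,3,6,7,8} 30  {0,3,6,8,9} 30  {0,3,7,8,9} 60  {2,4,5,6,8} 1  {3,4,5,6,8} 5  {3,5,6,7,8} 20  {3,5,6,8,9} 20  {3,6,7,8,9} 60  {4,5,6,7,8} 5  {4,5,6,8,9} 5  {5,6,7,8,9} 20
  6 to go: {0,3,4,5,6,8} 15  {0,3,5,6,7,8} 60  {0,3,5,6,8,9} 60  {0,3,6,7,8,9} 180  {2,3,4,5,6,8} 6  {2,4,5,6,7,8} 6  {2,4,5,6,8,9} 6  {3,4,5,6,7,8} 30  {3,4,5,6,8,9} 30  {3,5,6,7,8,9} 120  {4,5,6,7,8,9} 30
  7 to go: {0,2,3,4,5,6,8} 21  {0,3,4,5,6,7,8} 105  {0,3,4,5,6,8,9} 105  {0,3,5,6,7,8,9} 420  {1,2,4,5,6,8,9} 6  {2,3,4,5,6,7,8} 42  {2,3,4,5,6,8,9} 42  {2,4,5,6,7,8,9} 42  {3,4,5,6,7,8,9} 210
  8 to go: {0,2,3,4,5,6,7,8} 168  {0,2,3,4,5,6,8,9} 168  {0,3,4,5,6,7,8,9} 840  {1,2,3,4,5,6,8,9} 48  {1,2,4,5,6,7,8,9} 48  {2,3,4,5,6,7,8,9} 336
  if 0:u drops first: 432 orders
  if 1:q drops first: 1512 orders
  if 7:s drops first: 216 orders
heap linearizations: 2160

2160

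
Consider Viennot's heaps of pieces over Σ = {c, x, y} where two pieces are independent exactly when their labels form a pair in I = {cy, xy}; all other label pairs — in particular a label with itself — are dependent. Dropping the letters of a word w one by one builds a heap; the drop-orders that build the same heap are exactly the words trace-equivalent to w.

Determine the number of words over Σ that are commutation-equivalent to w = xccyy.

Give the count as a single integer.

drop 0:x onto floor
drop 1:c onto {0:x}
drop 2:c onto {1:c}
drop 3:y onto floor
drop 4:y onto {3:y}
ground layer = {0:x, 3:y}
drop-orders for the pieces not yet dropped (sum over which currently-grounded one goes next):
  1 to go: {2} 1  {4} 1
  2 to go: {1,2} 1  {2,4} 2  {3,4} 1
  3 to go: {0,1,2} 1  {1,2,4} 3  {2,3,4} 3
  if 0:x drops first: 6 orders
  if 3:y drops first: 4 orders
heap linearizations: 10

10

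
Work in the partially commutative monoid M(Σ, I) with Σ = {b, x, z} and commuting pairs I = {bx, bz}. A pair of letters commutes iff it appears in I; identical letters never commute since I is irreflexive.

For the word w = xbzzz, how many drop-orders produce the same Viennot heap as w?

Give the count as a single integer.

#0=x has no predecessor
#1=b has no predecessor
#2=z depends on [0:x]
#3=z depends on [2:z]
#4=z depends on [3:z]
sources: [0:x, 1:b]
N(rest) = Σ N(rest − s) over sources s of rest; N(one piece) = 1:
  size 1 → [1]=1  [4]=1
  size 2 → [1,4]=2  [3,4]=1
  size 3 → [1,3,4]=3  [2,3,4]=1
  first=0(x) contributes 4
  first=1(b) contributes 1
|[w]| = 5

5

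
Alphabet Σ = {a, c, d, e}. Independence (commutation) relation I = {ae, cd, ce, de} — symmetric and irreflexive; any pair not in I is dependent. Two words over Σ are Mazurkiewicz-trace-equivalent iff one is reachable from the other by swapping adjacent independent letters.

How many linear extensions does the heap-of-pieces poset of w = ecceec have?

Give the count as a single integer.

20

0(e) covers ∅
1(c) covers ∅
2(c) covers 1:c
3(e) covers 0:e
4(e) covers 3:e
5(c) covers 2:c
floor of heap: 0:e, 1:c
completions by unplaced set U, small U first (add the entries for U minus each lowest piece of U):
  |U|=1: {4}:1  {5}:1
  |U|=2: {2,5}:1  {3,4}:1  {4,5}:2
  |U|=3: {0,3,4}:1  {1,2,5}:1  {2,4,5}:3  {3,4,5}:3
  |U|=4: {0,3,4,5}:4  {1,2,4,5}:4  {2,3,4,5}:6
  start at 0(e): 10
  start at 1(c): 10
sum over floor = 20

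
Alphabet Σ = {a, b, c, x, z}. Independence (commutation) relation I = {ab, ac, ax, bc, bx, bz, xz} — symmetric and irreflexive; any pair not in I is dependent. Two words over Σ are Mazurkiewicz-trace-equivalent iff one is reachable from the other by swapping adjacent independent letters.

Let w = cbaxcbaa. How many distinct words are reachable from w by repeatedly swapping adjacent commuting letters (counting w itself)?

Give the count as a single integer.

560

piece 0:c — minimal
piece 1:b — minimal
piece 2:a — minimal
piece 3:x rests on {0:c}
piece 4:c rests on {3:x}
piece 5:b rests on {1:b}
piece 6:a rests on {2:a}
piece 7:a rests on {6:a}
minimal pieces: {0:c, 1:b, 2:a}
ways to finish when only these pieces remain (= sum over removing one remaining piece with nothing left below it):
  1 left: {4}→1  {5}→1  {7}→1
  2 left: {1,5}→1  {3,4}→1  {4,5}→2  {4,7}→2  {5,7}→2  {6,7}→1
  3 left: {0,3,4}→1  {1,4,5}→3  {1,5,7}→3  {2,6,7}→1  {3,4,5}→3  {3,4,7}→3  {4,5,7}→6  {4,6,7}→3  {5,6,7}→3
  4 left: {0,3,4,5}→4  {0,3,4,7}→4  {1,3,4,5}→6  {1,4,5,7}→12  {1,5,6,7}→6  {2,4,6,7}→4  {2,5,6,7}→4  {3,4,5,7}→12  {3,4,6,7}→6  {4,5,6,7}→12
  5 left: {0,1,3,4,5}→10  {0,3,4,5,7}→20  {0,3,4,6,7}→10  {1,2,5,6,7}→10  {1,3,4,5,7}→30  {1,4,5,6,7}→30  {2,3,4,6,7}→10  {2,4,5,6,7}→20  {3,4,5,6,7}→30
  6 left: {0,1,3,4,5,7}→60  {0,2,3,4,6,7}→20  {0,3,4,5,6,7}→60  {1,2,4,5,6,7}→60  {1,3,4,5,6,7}→90  {2,3,4,5,6,7}→60
  placing 0:c first → 210 extensions
  placing 1:b first → 140 extensions
  placing 2:a first → 210 extensions
total linear extensions = 560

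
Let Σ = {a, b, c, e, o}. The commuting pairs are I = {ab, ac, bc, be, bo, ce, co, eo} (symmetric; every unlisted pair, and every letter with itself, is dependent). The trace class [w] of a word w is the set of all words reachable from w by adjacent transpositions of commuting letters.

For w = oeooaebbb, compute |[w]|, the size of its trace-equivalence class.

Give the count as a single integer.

336

piece 0:o — minimal
piece 1:e — minimal
piece 2:o rests on {0:o}
piece 3:o rests on {2:o}
piece 4:a rests on {1:e, 3:o}
piece 5:e rests on {4:a}
piece 6:b — minimal
piece 7:b rests on {6:b}
piece 8:b rests on {7:b}
minimal pieces: {0:o, 1:e, 6:b}
ways to finish when only these pieces remain (= sum over removing one remaining piece with nothing left below it):
  1 left: {5}→1  {8}→1
  2 left: {4,5}→1  {5,8}→2  {7,8}→1
  3 left: {1,4,5}→1  {3,4,5}→1  {4,5,8}→3  {5,7,8}→3  {6,7,8}→1
  4 left: {1,3,4,5}→2  {1,4,5,8}→4  {2,3,4,5}→1  {3,4,5,8}→4  {4,5,7,8}→6  {5,6,7,8}→4
  5 left: {0,2,3,4,5}→1  {1,2,3,4,5}→3  {1,3,4,5,8}→10  {1,4,5,7,8}→10  {2,3,4,5,8}→5  {3,4,5,7,8}→10  {4,5,6,7,8}→10
  6 left: {0,1,2,3,4,5}→4  {0,2,3,4,5,8}→6  {1,2,3,4,5,8}→18  {1,3,4,5,7,8}→30  {1,4,5,6,7,8}→20  {2,3,4,5,7,8}→15  {3,4,5,6,7,8}→20
  7 left: {0,1,2,3,4,5,8}→28  {0,2,3,4,5,7,8}→21  {1,2,3,4,5,7,8}→63  {1,3,4,5,6,7,8}→70  {2,3,4,5,6,7,8}→35
  placing 0:o first → 168 extensions
  placing 1:e first → 56 extensions
  placing 6:b first → 112 extensions
total linear extensions = 336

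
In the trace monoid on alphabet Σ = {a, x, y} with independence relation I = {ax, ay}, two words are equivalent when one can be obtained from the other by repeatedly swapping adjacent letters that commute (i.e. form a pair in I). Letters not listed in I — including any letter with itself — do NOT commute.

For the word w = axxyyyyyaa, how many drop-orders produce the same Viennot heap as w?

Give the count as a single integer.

120

piece 0:a — minimal
piece 1:x — minimal
piece 2:x rests on {1:x}
piece 3:y rests on {2:x}
piece 4:y rests on {3:y}
piece 5:y rests on {4:y}
piece 6:y rests on {5:y}
piece 7:y rests on {6:y}
piece 8:a rests on {0:a}
piece 9:a rests on {8:a}
minimal pieces: {0:a, 1:x}
ways to finish when only these pieces remain (= sum over removing one remaining piece with nothing left below it):
  1 left: {7}→1  {9}→1
  2 left: {6,7}→1  {7,9}→2  {8,9}→1
  3 left: {0,8,9}→1  {5,6,7}→1  {6,7,9}→3  {7,8,9}→3
  4 left: {0,7,8,9}→4  {4,5,6,7}→1  {5,6,7,9}→4  {6,7,8,9}→6
  5 left: {0,6,7,8,9}→10  {3,4,5,6,7}→1  {4,5,6,7,9}→5  {5,6,7,8,9}→10
  6 left: {0,5,6,7,8,9}→20  {2,3,4,5,6,7}→1  {3,4,5,6,7,9}→6  {4,5,6,7,8,9}→15
  7 left: {0,4,5,6,7,8,9}→35  {1,2,3,4,5,6,7}→1  {2,3,4,5,6,7,9}→7  {3,4,5,6,7,8,9}→21
  8 left: {0,3,4,5,6,7,8,9}→56  {1,2,3,4,5,6,7,9}→8  {2,3,4,5,6,7,8,9}→28
  placing 0:a first → 36 extensions
  placing 1:x first → 84 extensions
total linear extensions = 120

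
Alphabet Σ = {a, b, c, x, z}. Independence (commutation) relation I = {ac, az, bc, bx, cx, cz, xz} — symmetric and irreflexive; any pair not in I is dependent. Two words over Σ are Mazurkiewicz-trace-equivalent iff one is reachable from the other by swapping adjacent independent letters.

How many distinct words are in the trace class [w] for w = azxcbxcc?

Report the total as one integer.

piece 0:a — minimal
piece 1:z — minimal
piece 2:x rests on {0:a}
piece 3:c — minimal
piece 4:b rests on {0:a, 1:z}
piece 5:x rests on {2:x}
piece 6:c rests on {3:c}
piece 7:c rests on {6:c}
minimal pieces: {0:a, 1:z, 3:c}
ways to finish when only these pieces remain (= sum over removing one remaining piece with nothing left below it):
  1 left: {4}→1  {5}→1  {7}→1
  2 left: {1,4}→1  {2,5}→1  {4,5}→2  {4,7}→2  {5,7}→2  {6,7}→1
  3 left: {1,4,5}→3  {1,4,7}→3  {2,4,5}→3  {2,5,7}→3  {3,6,7}→1  {4,5,7}→6  {4,6,7}→3  {5,6,7}→3
  4 left: {0,2,4,5}→3  {1,2,4,5}→6  {1,4,5,7}→12  {1,4,6,7}→6  {2,4,5,7}→12  {2,5,6,7}→6  {3,4,6,7}→4  {3,5,6,7}→4  {4,5,6,7}→12
  5 left: {0,1,2,4,5}→9  {0,2,4,5,7}→15  {1,2,4,5,7}→30  {1,3,4,6,7}→10  {1,4,5,6,7}→30  {2,3,5,6,7}→10  {2,4,5,6,7}→30  {3,4,5,6,7}→20
  6 left: {0,1,2,4,5,7}→54  {0,2,4,5,6,7}→45  {1,2,4,5,6,7}→90  {1,3,4,5,6,7}→60  {2,3,4,5,6,7}→60
  placing 0:a first → 210 extensions
  placing 1:z first → 105 extensions
  placing 3:c first → 189 extensions
total linear extensions = 504

504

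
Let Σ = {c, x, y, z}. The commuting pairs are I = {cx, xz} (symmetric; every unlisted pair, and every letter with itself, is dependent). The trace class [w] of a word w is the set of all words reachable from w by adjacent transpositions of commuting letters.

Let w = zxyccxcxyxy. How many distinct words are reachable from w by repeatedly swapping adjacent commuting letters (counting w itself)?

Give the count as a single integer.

drop 0:z onto floor
drop 1:x onto floor
drop 2:y onto {0:z, 1:x}
drop 3:c onto {2:y}
drop 4:c onto {3:c}
drop 5:x onto {2:y}
drop 6:c onto {4:c}
drop 7:x onto {5:x}
drop 8:y onto {6:c, 7:x}
drop 9:x onto {8:y}
drop 10:y onto {9:x}
ground layer = {0:z, 1:x}
drop-orders for the pieces not yet dropped (sum over which currently-grounded one goes next):
  1 to go: {10} 1
  2 to go: {9,10} 1
  3 to go: {8,9,10} 1
  4 to go: {6,8,9,10} 1  {7,8,9,10} 1
  5 to go: {4,6,8,9,10} 1  {5,7,8,9,10} 1  {6,7,8,9,10} 2
  6 to go: {3,4,6,8,9,10} 1  {4,6,7,8,9,10} 3  {5,6,7,8,9,10} 3
  7 to go: {3,4,6,7,8,9,10} 4  {4,5,6,7,8,9,10} 6
  8 to go: {3,4,5,6,7,8,9,10} 10
  9 to go: {2,3,4,5,6,7,8,9,10} 10
  if 0:z drops first: 10 orders
  if 1:x drops first: 10 orders
heap linearizations: 20

20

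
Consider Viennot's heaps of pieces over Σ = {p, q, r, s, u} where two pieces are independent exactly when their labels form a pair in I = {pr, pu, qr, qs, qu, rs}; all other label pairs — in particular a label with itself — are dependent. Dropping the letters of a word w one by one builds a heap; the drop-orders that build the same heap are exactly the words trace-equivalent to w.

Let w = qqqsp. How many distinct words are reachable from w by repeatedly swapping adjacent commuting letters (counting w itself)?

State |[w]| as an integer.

4

drop 0:q onto floor
drop 1:q onto {0:q}
drop 2:q onto {1:q}
drop 3:s onto floor
drop 4:p onto {2:q, 3:s}
ground layer = {0:q, 3:s}
drop-orders for the pieces not yet dropped (sum over which currently-grounded one goes next):
  1 to go: {4} 1
  2 to go: {2,4} 1  {3,4} 1
  3 to go: {1,2,4} 1  {2,3,4} 2
  if 0:q drops first: 3 orders
  if 3:s drops first: 1 orders
heap linearizations: 4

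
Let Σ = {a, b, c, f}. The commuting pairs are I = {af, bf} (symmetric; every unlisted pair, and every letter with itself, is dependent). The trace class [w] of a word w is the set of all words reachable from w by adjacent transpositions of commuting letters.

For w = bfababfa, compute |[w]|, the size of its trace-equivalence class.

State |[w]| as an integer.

28

drop 0:b onto floor
drop 1:f onto floor
drop 2:a onto {0:b}
drop 3:b onto {2:a}
drop 4:a onto {3:b}
drop 5:b onto {4:a}
drop 6:f onto {1:f}
drop 7:a onto {5:b}
ground layer = {0:b, 1:f}
drop-orders for the pieces not yet dropped (sum over which currently-grounded one goes next):
  1 to go: {6} 1  {7} 1
  2 to go: {1,6} 1  {5,7} 1  {6,7} 2
  3 to go: {1,6,7} 3  {4,5,7} 1  {5,6,7} 3
  4 to go: {1,5,6,7} 6  {3,4,5,7} 1  {4,5,6,7} 4
  5 to go: {1,4,5,6,7} 10  {2,3,4,5,7} 1  {3,4,5,6,7} 5
  6 to go: {0,2,3,4,5,7} 1  {1,3,4,5,6,7} 15  {2,3,4,5,6,7} 6
  if 0:b drops first: 21 orders
  if 1:f drops first: 7 orders
heap linearizations: 28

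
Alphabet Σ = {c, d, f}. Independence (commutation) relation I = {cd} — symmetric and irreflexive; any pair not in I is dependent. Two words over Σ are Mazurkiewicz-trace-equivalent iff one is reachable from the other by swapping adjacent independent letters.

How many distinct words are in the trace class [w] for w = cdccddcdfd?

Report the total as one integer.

70

0(c) covers ∅
1(d) covers ∅
2(c) covers 0:c
3(c) covers 2:c
4(d) covers 1:d
5(d) covers 4:d
6(c) covers 3:c
7(d) covers 5:d
8(f) covers 6:c, 7:d
9(d) covers 8:f
floor of heap: 0:c, 1:d
completions by unplaced set U, small U first (add the entries for U minus each lowest piece of U):
  |U|=1: {9}:1
  |U|=2: {8,9}:1
  |U|=3: {6,8,9}:1  {7,8,9}:1
  |U|=4: {3,6,8,9}:1  {5,7,8,9}:1  {6,7,8,9}:2
  |U|=5: {2,3,6,8,9}:1  {3,6,7,8,9}:3  {4,5,7,8,9}:1  {5,6,7,8,9}:3
  |U|=6: {0,2,3,6,8,9}:1  {1,4,5,7,8,9}:1  {2,3,6,7,8,9}:4  {3,5,6,7,8,9}:6  {4,5,6,7,8,9}:4
  |U|=7: {0,2,3,6,7,8,9}:5  {1,4,5,6,7,8,9}:5  {2,3,5,6,7,8,9}:10  {3,4,5,6,7,8,9}:10
  |U|=8: {0,2,3,5,6,7,8,9}:15  {1,3,4,5,6,7,8,9}:15  {2,3,4,5,6,7,8,9}:20
  start at 0(c): 35
  start at 1(d): 35
sum over floor = 70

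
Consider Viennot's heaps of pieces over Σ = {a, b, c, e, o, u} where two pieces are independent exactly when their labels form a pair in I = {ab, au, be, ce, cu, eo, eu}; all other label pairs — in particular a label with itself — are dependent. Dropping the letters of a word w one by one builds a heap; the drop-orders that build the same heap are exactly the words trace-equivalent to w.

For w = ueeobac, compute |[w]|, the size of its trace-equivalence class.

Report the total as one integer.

16

piece 0:u — minimal
piece 1:e — minimal
piece 2:e rests on {1:e}
piece 3:o rests on {0:u}
piece 4:b rests on {3:o}
piece 5:a rests on {2:e, 3:o}
piece 6:c rests on {4:b, 5:a}
minimal pieces: {0:u, 1:e}
ways to finish when only these pieces remain (= sum over removing one remaining piece with nothing left below it):
  1 left: {6}→1
  2 left: {4,6}→1  {5,6}→1
  3 left: {2,5,6}→1  {4,5,6}→2
  4 left: {1,2,5,6}→1  {2,4,5,6}→3  {3,4,5,6}→2
  5 left: {0,3,4,5,6}→2  {1,2,4,5,6}→4  {2,3,4,5,6}→5
  placing 0:u first → 9 extensions
  placing 1:e first → 7 extensions
total linear extensions = 16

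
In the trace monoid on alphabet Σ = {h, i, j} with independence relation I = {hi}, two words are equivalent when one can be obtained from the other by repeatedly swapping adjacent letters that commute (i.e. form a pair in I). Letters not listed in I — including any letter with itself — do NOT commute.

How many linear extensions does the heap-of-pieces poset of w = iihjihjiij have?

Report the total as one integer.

6

piece 0:i — minimal
piece 1:i rests on {0:i}
piece 2:h — minimal
piece 3:j rests on {1:i, 2:h}
piece 4:i rests on {3:j}
piece 5:h rests on {3:j}
piece 6:j rests on {4:i, 5:h}
piece 7:i rests on {6:j}
piece 8:i rests on {7:i}
piece 9:j rests on {8:i}
minimal pieces: {0:i, 2:h}
ways to finish when only these pieces remain (= sum over removing one remaining piece with nothing left below it):
  1 left: {9}→1
  2 left: {8,9}→1
  3 left: {7,8,9}→1
  4 left: {6,7,8,9}→1
  5 left: {4,6,7,8,9}→1  {5,6,7,8,9}→1
  6 left: {4,5,6,7,8,9}→2
  7 left: {3,4,5,6,7,8,9}→2
  8 left: {1,3,4,5,6,7,8,9}→2  {2,3,4,5,6,7,8,9}→2
  placing 0:i first → 4 extensions
  placing 2:h first → 2 extensions
total linear extensions = 6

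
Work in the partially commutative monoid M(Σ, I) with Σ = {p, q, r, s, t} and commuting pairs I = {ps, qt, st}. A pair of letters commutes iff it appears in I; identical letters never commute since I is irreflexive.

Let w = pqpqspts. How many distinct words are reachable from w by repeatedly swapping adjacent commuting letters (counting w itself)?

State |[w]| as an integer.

0(p) covers ∅
1(q) covers 0:p
2(p) covers 1:q
3(q) covers 2:p
4(s) covers 3:q
5(p) covers 3:q
6(t) covers 5:p
7(s) covers 4:s
floor of heap: 0:p
completions by unplaced set U, small U first (add the entries for U minus each lowest piece of U):
  |U|=1: {6}:1  {7}:1
  |U|=2: {4,7}:1  {5,6}:1  {6,7}:2
  |U|=3: {4,6,7}:3  {5,6,7}:3
  |U|=4: {4,5,6,7}:6
  |U|=5: {3,4,5,6,7}:6
  |U|=6: {2,3,4,5,6,7}:6
  start at 0(p): 6

6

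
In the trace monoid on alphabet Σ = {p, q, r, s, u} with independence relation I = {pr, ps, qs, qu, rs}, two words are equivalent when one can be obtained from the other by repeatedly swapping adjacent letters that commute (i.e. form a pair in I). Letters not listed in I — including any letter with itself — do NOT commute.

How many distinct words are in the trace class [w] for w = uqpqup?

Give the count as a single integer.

4

drop 0:u onto floor
drop 1:q onto floor
drop 2:p onto {0:u, 1:q}
drop 3:q onto {2:p}
drop 4:u onto {2:p}
drop 5:p onto {3:q, 4:u}
ground layer = {0:u, 1:q}
drop-orders for the pieces not yet dropped (sum over which currently-grounded one goes next):
  1 to go: {5} 1
  2 to go: {3,5} 1  {4,5} 1
  3 to go: {3,4,5} 2
  4 to go: {2,3,4,5} 2
  if 0:u drops first: 2 orders
  if 1:q drops first: 2 orders
heap linearizations: 4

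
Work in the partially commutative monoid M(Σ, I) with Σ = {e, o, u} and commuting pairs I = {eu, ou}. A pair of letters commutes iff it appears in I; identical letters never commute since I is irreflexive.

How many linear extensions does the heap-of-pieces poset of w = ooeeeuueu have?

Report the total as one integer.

piece 0:o — minimal
piece 1:o rests on {0:o}
piece 2:e rests on {1:o}
piece 3:e rests on {2:e}
piece 4:e rests on {3:e}
piece 5:u — minimal
piece 6:u rests on {5:u}
piece 7:e rests on {4:e}
piece 8:u rests on {6:u}
minimal pieces: {0:o, 5:u}
ways to finish when only these pieces remain (= sum over removing one remaining piece with nothing left below it):
  1 left: {7}→1  {8}→1
  2 left: {4,7}→1  {6,8}→1  {7,8}→2
  3 left: {3,4,7}→1  {4,7,8}→3  {5,6,8}→1  {6,7,8}→3
  4 left: {2,3,4,7}→1  {3,4,7,8}→4  {4,6,7,8}→6  {5,6,7,8}→4
  5 left: {1,2,3,4,7}→1  {2,3,4,7,8}→5  {3,4,6,7,8}→10  {4,5,6,7,8}→10
  6 left: {0,1,2,3,4,7}→1  {1,2,3,4,7,8}→6  {2,3,4,6,7,8}→15  {3,4,5,6,7,8}→20
  7 left: {0,1,2,3,4,7,8}→7  {1,2,3,4,6,7,8}→21  {2,3,4,5,6,7,8}→35
  placing 0:o first → 56 extensions
  placing 5:u first → 28 extensions
total linear extensions = 84

84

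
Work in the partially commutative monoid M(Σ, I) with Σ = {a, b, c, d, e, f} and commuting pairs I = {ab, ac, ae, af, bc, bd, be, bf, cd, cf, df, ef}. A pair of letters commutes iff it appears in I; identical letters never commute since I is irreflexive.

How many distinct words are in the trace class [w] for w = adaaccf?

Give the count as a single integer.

piece 0:a — minimal
piece 1:d rests on {0:a}
piece 2:a rests on {1:d}
piece 3:a rests on {2:a}
piece 4:c — minimal
piece 5:c rests on {4:c}
piece 6:f — minimal
minimal pieces: {0:a, 4:c, 6:f}
ways to finish when only these pieces remain (= sum over removing one remaining piece with nothing left below it):
  1 left: {3}→1  {5}→1  {6}→1
  2 left: {2,3}→1  {3,5}→2  {3,6}→2  {4,5}→1  {5,6}→2
  3 left: {1,2,3}→1  {2,3,5}→3  {2,3,6}→3  {3,4,5}→3  {3,5,6}→6  {4,5,6}→3
  4 left: {0,1,2,3}→1  {1,2,3,5}→4  {1,2,3,6}→4  {2,3,4,5}→6  {2,3,5,6}→12  {3,4,5,6}→12
  5 left: {0,1,2,3,5}→5  {0,1,2,3,6}→5  {1,2,3,4,5}→10  {1,2,3,5,6}→20  {2,3,4,5,6}→30
  placing 0:a first → 60 extensions
  placing 4:c first → 30 extensions
  placing 6:f first → 15 extensions
total linear extensions = 105

105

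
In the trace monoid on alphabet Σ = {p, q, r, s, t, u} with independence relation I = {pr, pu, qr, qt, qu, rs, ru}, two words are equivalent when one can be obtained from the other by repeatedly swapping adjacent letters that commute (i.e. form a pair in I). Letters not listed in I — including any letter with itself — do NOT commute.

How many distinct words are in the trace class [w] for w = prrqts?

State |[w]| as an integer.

0(p) covers ∅
1(r) covers ∅
2(r) covers 1:r
3(q) covers 0:p
4(t) covers 0:p, 2:r
5(s) covers 3:q, 4:t
floor of heap: 0:p, 1:r
completions by unplaced set U, small U first (add the entries for U minus each lowest piece of U):
  |U|=1: {5}:1
  |U|=2: {3,5}:1  {4,5}:1
  |U|=3: {2,4,5}:1  {3,4,5}:2
  |U|=4: {0,3,4,5}:2  {1,2,4,5}:1  {2,3,4,5}:3
  start at 0(p): 4
  start at 1(r): 5
sum over floor = 9

9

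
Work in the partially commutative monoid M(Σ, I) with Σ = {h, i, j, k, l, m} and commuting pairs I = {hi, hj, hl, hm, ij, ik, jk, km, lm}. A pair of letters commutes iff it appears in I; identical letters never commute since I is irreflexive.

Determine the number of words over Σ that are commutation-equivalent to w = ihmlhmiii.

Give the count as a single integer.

108

#0=i has no predecessor
#1=h has no predecessor
#2=m depends on [0:i]
#3=l depends on [0:i]
#4=h depends on [1:h]
#5=m depends on [2:m]
#6=i depends on [3:l, 5:m]
#7=i depends on [6:i]
#8=i depends on [7:i]
sources: [0:i, 1:h]
N(rest) = Σ N(rest − s) over sources s of rest; N(one piece) = 1:
  size 1 → [4]=1  [8]=1
  size 2 → [1,4]=1  [4,8]=2  [7,8]=1
  size 3 → [1,4,8]=3  [4,7,8]=3  [6,7,8]=1
  size 4 → [1,4,7,8]=6  [3,6,7,8]=1  [4,6,7,8]=4  [5,6,7,8]=1
  size 5 → [1,4,6,7,8]=10  [2,5,6,7,8]=1  [3,4,6,7,8]=5  [3,5,6,7,8]=2  [4,5,6,7,8]=5
  size 6 → [1,3,4,6,7,8]=15  [1,4,5,6,7,8]=15  [2,3,5,6,7,8]=3  [2,4,5,6,7,8]=6  [3,4,5,6,7,8]=12
  size 7 → [0,2,3,5,6,7,8]=3  [1,2,4,5,6,7,8]=21  [1,3,4,5,6,7,8]=42  [2,3,4,5,6,7,8]=21
  first=0(i) contributes 84
  first=1(h) contributes 24
|[w]| = 108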